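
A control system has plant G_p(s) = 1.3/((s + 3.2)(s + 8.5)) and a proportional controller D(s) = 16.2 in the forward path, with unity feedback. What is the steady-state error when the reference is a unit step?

0.564

The loop is type 0. Static position error constant K_pos = D(0)·G_p(0) = 16.2·0.04779 = 0.7743.
Steady-state error to a unit step: e_ss = 1/(1+K_pos) = 1/1.774 = 0.564.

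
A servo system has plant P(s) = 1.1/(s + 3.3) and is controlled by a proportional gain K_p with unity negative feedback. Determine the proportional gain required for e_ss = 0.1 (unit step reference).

K_p = 27

Steady-state error for a unit step on this type-0 loop is 1/(1 + K_p·P(0)).
P(0) = 0.3333. Require 1/(1 + K_p·0.3333) = 0.1, so 1 + 0.3333·K_p = 10.
K_p = (10 − 1)/0.3333 = 27.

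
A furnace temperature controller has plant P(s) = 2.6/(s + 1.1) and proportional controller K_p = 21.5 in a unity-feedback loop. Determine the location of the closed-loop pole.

s = -57

Closed-loop transfer function: T(s) = K_p·P(s)/(1 + K_p·P(s)) = 55.9/(s + 1.1 + 55.9) = 55.9/(s + 57).
The closed-loop pole is at s = −57.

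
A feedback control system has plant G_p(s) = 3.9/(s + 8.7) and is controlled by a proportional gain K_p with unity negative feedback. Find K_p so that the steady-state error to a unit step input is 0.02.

K_p = 109

The loop is type 0, so e_ss(step) = 1/(1 + K_pos) with K_pos = K_p·G_p(0).
G_p(0) = 0.4483. Require 1/(1 + K_p·0.4483) = 0.02, so 1 + 0.4483·K_p = 50.
K_p = (50 − 1)/0.4483 = 109.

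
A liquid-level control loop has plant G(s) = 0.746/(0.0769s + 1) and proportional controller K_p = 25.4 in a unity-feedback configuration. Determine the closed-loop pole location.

Closed loop: T(s) = K_p·G/(1+K_p·G) = 18.95/(0.0769s + 1 + 18.95), with pole at s = −(1 + 18.95)/0.0769 = −259.4.

s = -259.4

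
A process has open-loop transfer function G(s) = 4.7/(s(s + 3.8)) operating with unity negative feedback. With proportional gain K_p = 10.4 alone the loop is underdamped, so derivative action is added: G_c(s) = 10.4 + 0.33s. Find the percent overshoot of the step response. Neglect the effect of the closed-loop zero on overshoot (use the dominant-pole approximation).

Forward path: (10.4 + 0.33s)·4.7/(s(s+3.8)). The closed-loop characteristic equation is s² + (3.8 + 4.7·0.33)s + 4.7·10.4 = 0.
That is s² + 5.351s + 48.88 = 0, so ω_n = 6.991 rad/s and ζ = 5.351/(2·6.991) = 0.3827.
%OS = 100·exp(−πζ/√(1−ζ²)) = 27.2%.

27.2%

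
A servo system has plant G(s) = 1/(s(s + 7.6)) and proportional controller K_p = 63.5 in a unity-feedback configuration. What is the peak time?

Closed-loop characteristic equation: s² + 7.6s + 63.5 = 0, so ω_n = 7.969 rad/s and ζ = 7.6/(2·7.969) = 0.4769.
Damped frequency ω_d = ω_n√(1−ζ²) = 7.004 rad/s, so peak time T_p = π/ω_d = 0.449 s.

T_p = 0.449 s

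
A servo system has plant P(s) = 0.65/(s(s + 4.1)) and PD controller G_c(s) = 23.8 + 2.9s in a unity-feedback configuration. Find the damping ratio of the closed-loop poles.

ζ = 0.761

Forward path: (23.8 + 2.9s)·0.65/(s(s+4.1)). The closed-loop characteristic equation is s² + (4.1 + 0.65·2.9)s + 0.65·23.8 = 0.
That is s² + 5.985s + 15.47 = 0, so ω_n = 3.933 rad/s and ζ = 5.985/(2·3.933) = 0.7608.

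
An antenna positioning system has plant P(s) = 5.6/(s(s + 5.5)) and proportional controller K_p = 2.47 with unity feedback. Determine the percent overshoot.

3.17%

Closed-loop characteristic equation: s² + 5.5s + 13.83 = 0, so ω_n = 3.719 rad/s and ζ = 5.5/(2·3.719) = 0.7394.
%OS = 100·exp(−πζ/√(1−ζ²)) = 100·exp(−π·0.7394/√0.4533) = 3.17%.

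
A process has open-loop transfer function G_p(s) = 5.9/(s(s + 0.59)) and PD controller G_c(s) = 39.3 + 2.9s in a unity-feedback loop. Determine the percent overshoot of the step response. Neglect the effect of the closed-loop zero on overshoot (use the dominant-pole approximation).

10.6%

Forward path: (39.3 + 2.9s)·5.9/(s(s+0.59)). The closed-loop characteristic equation is s² + (0.59 + 5.9·2.9)s + 5.9·39.3 = 0.
That is s² + 17.7s + 231.9 = 0, so ω_n = 15.23 rad/s and ζ = 17.7/(2·15.23) = 0.5812.
%OS = 100·exp(−πζ/√(1−ζ²)) = 10.6%.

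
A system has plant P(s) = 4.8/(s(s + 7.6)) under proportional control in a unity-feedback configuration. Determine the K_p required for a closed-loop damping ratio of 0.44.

Closed-loop characteristic equation: s² + 7.6s + K_p·4.8 = 0.
So ω_n = √(4.8K_p) and 2ζω_n = 7.6, giving ζ = 7.6/(2√(4.8K_p)).
Setting ζ = 0.44: √(4.8K_p) = 7.6/(2·0.44) = 8.636, so K_p = 74.59/4.8 = 15.5.

K_p = 15.5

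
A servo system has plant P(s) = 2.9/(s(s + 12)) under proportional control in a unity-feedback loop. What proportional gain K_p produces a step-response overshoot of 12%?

K_p = 39.7

From %OS = 100·exp(−πζ/√(1−ζ²)) = 12%, ζ = −ln(0.12)/√(π²+ln²(0.12)) = 0.5594.
Characteristic equation s² + 12s + 2.9K_p = 0 gives ζ = 12/(2√(2.9K_p)).
Setting ζ = 0.5594: √(2.9K_p) = 12/(2·0.5594) = 10.73, so K_p = 115/2.9 = 39.7.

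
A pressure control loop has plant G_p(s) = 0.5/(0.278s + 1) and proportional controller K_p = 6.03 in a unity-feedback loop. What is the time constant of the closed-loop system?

Closed loop: T(s) = K_p·G_p/(1+K_p·G_p) = 3.015/(0.278s + 1 + 3.015), with pole at s = −(1 + 3.015)/0.278 = −14.44.
Closed-loop time constant τ = 1/14.44 = 0.0692 s.

τ = 0.0692 s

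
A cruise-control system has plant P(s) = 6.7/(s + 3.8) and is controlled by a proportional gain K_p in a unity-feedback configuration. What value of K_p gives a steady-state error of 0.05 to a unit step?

Steady-state error for a unit step on this type-0 loop is 1/(1 + K_p·P(0)).
P(0) = 1.763. Require 1/(1 + K_p·1.763) = 0.05, so 1 + 1.763·K_p = 20.
K_p = (20 − 1)/1.763 = 10.8.

K_p = 10.8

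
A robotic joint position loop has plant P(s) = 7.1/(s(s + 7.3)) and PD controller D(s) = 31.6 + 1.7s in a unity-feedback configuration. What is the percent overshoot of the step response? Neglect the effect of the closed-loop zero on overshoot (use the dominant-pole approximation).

Forward path: (31.6 + 1.7s)·7.1/(s(s+7.3)). The closed-loop characteristic equation is s² + (7.3 + 7.1·1.7)s + 7.1·31.6 = 0.
That is s² + 19.37s + 224.4 = 0, so ω_n = 14.98 rad/s and ζ = 19.37/(2·14.98) = 0.6466.
%OS = 100·exp(−πζ/√(1−ζ²)) = 6.98%.

6.98%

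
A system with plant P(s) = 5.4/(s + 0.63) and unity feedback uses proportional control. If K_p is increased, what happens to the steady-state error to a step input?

decrease

The position error constant K_pos = K_p·P(0) grows with K_p, and e_ss = 1/(1+K_pos) falls.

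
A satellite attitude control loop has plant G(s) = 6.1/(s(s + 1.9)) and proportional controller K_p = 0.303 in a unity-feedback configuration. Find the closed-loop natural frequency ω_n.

ω_n = 1.36 rad/s

With unity feedback the closed-loop characteristic equation is s² + 1.9s + 0.303·6.1 = s² + 1.9s + 1.848 = 0.
So ω_n² = 1.848 ⇒ ω_n = 1.36 rad/s, and ζ = 1.9/(2ω_n) = 0.699.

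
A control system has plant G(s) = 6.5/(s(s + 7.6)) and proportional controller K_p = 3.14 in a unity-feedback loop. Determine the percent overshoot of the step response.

0.755%

Closed-loop characteristic equation: s² + 7.6s + 20.41 = 0, so ω_n = 4.518 rad/s and ζ = 7.6/(2·4.518) = 0.8411.
%OS = 100·exp(−πζ/√(1−ζ²)) = 100·exp(−π·0.8411/√0.2925) = 0.755%.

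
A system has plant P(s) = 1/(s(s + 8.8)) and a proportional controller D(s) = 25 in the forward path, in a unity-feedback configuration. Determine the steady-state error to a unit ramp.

0.352

The loop has one pole at the origin (type 1). Velocity error constant K_v = lim_{s→0} s·D(s)P(s) = 25·1/8.8 = 2.841.
Steady-state error to a unit ramp: e_ss = 1/K_v = 0.352.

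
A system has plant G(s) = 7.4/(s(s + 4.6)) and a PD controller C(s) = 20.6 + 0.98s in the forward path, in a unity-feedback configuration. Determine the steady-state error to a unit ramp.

0.0302

The loop has one pole at the origin (type 1). Velocity error constant K_v = lim_{s→0} s·C(s)G(s) = 20.6·7.4/4.6 = 33.14.
Steady-state error to a unit ramp: e_ss = 1/K_v = 0.0302.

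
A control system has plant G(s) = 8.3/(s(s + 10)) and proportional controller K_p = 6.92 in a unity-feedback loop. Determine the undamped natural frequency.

With unity feedback the closed-loop characteristic equation is s² + 10s + 6.92·8.3 = s² + 10s + 57.44 = 0.
So ω_n² = 57.44 ⇒ ω_n = 7.579 rad/s, and ζ = 10/(2ω_n) = 0.66.

ω_n = 7.58 rad/s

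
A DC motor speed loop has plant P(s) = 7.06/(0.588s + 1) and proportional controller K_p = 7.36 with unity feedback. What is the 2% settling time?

Closed loop: T(s) = K_p·P/(1+K_p·P) = 51.96/(0.588s + 1 + 51.96), with pole at s = −(1 + 51.96)/0.588 = −90.07.
τ = 1/90.07 = 0.0111 s, so 2% settling time ≈ 4τ = 0.0444 s.

T_s ≈ 0.0444 s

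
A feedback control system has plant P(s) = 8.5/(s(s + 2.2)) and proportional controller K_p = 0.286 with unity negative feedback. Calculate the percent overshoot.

The closed-loop denominator s² + 2.2s + 2.431 gives ω_n = √2.431 = 1.559 and ζ = 2.2/(2ω_n) = 0.7055.
%OS = 100·exp(−πζ/√(1−ζ²)) = 100·exp(−π·0.7055/√0.5023) = 4.38%.

4.38%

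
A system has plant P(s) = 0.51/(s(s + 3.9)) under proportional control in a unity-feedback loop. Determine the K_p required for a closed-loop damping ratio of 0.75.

Closed-loop characteristic equation: s² + 3.9s + K_p·0.51 = 0.
So ω_n = √(0.51K_p) and 2ζω_n = 3.9, giving ζ = 3.9/(2√(0.51K_p)).
Setting ζ = 0.75: √(0.51K_p) = 3.9/(2·0.75) = 2.6, so K_p = 6.76/0.51 = 13.3.

K_p = 13.3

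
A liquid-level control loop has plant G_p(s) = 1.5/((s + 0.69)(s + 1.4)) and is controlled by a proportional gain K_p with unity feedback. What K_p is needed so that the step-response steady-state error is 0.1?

For a type-0 loop with proportional control, e_ss = 1/(1 + K_p·G_p(0)).
G_p(0) = 1.553. Require 1/(1 + K_p·1.553) = 0.1, so 1 + 1.553·K_p = 10.
K_p = (10 − 1)/1.553 = 5.8.

K_p = 5.8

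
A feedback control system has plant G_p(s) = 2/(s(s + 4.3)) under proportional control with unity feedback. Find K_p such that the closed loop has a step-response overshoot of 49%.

From %OS = 100·exp(−πζ/√(1−ζ²)) = 49%, ζ = −ln(0.49)/√(π²+ln²(0.49)) = 0.2214.
Characteristic equation s² + 4.3s + 2K_p = 0 gives ζ = 4.3/(2√(2K_p)).
Setting ζ = 0.2214: √(2K_p) = 4.3/(2·0.2214) = 9.71, so K_p = 94.28/2 = 47.1.

K_p = 47.1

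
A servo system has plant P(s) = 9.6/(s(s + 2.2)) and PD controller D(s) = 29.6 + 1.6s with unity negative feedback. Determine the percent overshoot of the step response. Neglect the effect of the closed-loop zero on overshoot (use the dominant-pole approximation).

14.7%

Forward path: (29.6 + 1.6s)·9.6/(s(s+2.2)). The closed-loop characteristic equation is s² + (2.2 + 9.6·1.6)s + 9.6·29.6 = 0.
That is s² + 17.56s + 284.2 = 0, so ω_n = 16.86 rad/s and ζ = 17.56/(2·16.86) = 0.5209.
%OS = 100·exp(−πζ/√(1−ζ²)) = 14.7%.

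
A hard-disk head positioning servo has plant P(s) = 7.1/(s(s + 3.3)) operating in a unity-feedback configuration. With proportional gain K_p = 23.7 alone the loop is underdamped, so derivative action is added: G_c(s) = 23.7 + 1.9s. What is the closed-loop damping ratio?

Forward path: (23.7 + 1.9s)·7.1/(s(s+3.3)). The closed-loop characteristic equation is s² + (3.3 + 7.1·1.9)s + 7.1·23.7 = 0.
That is s² + 16.79s + 168.3 = 0, so ω_n = 12.97 rad/s and ζ = 16.79/(2·12.97) = 0.6472.

ζ = 0.647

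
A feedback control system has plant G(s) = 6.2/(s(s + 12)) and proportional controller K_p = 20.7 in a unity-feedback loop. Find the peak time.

From 1 + K_pG(s) = 0: s² + 12s + 128.3 = 0 ⇒ ω_n = 11.33, ζ = 0.5296.
Damped frequency ω_d = ω_n√(1−ζ²) = 9.609 rad/s, so peak time T_p = π/ω_d = 0.327 s.

T_p = 0.327 s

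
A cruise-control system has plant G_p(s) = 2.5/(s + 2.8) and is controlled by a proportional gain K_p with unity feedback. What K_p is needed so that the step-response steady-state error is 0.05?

The loop is type 0, so e_ss(step) = 1/(1 + K_pos) with K_pos = K_p·G_p(0).
G_p(0) = 0.8929. Require 1/(1 + K_p·0.8929) = 0.05, so 1 + 0.8929·K_p = 20.
K_p = (20 − 1)/0.8929 = 21.3.

K_p = 21.3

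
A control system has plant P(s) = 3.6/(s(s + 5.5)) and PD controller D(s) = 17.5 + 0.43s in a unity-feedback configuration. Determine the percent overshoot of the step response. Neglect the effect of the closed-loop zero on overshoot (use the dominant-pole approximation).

Forward path: (17.5 + 0.43s)·3.6/(s(s+5.5)). The closed-loop characteristic equation is s² + (5.5 + 3.6·0.43)s + 3.6·17.5 = 0.
That is s² + 7.048s + 63 = 0, so ω_n = 7.937 rad/s and ζ = 7.048/(2·7.937) = 0.444.
%OS = 100·exp(−πζ/√(1−ζ²)) = 21.1%.

21.1%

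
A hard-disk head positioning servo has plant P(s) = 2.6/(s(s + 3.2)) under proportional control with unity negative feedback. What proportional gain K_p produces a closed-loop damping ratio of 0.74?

Closed-loop characteristic equation: s² + 3.2s + K_p·2.6 = 0.
So ω_n = √(2.6K_p) and 2ζω_n = 3.2, giving ζ = 3.2/(2√(2.6K_p)).
Setting ζ = 0.74: √(2.6K_p) = 3.2/(2·0.74) = 2.162, so K_p = 4.675/2.6 = 1.8.

K_p = 1.8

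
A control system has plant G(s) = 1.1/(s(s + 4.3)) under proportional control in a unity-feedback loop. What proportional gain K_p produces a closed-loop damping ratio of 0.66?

Closed-loop characteristic equation: s² + 4.3s + K_p·1.1 = 0.
So ω_n = √(1.1K_p) and 2ζω_n = 4.3, giving ζ = 4.3/(2√(1.1K_p)).
Setting ζ = 0.66: √(1.1K_p) = 4.3/(2·0.66) = 3.258, so K_p = 10.61/1.1 = 9.65.

K_p = 9.65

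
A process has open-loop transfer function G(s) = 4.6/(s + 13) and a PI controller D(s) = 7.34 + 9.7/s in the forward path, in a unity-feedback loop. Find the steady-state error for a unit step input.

0

The open loop D(s)G(s) has a pole at the origin (type 1), so the static position error constant is infinite and e_ss = 1/(1+∞) = 0.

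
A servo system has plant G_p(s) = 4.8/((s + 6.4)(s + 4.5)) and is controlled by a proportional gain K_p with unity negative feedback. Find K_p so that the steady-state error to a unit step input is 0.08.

K_p = 69

The loop is type 0, so e_ss(step) = 1/(1 + K_pos) with K_pos = K_p·G_p(0).
G_p(0) = 0.1667. Require 1/(1 + K_p·0.1667) = 0.08, so 1 + 0.1667·K_p = 12.5.
K_p = (12.5 − 1)/0.1667 = 69.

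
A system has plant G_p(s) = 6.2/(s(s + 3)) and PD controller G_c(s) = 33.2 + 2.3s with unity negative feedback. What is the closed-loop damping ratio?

Forward path: (33.2 + 2.3s)·6.2/(s(s+3)). The closed-loop characteristic equation is s² + (3 + 6.2·2.3)s + 6.2·33.2 = 0.
That is s² + 17.26s + 205.8 = 0, so ω_n = 14.35 rad/s and ζ = 17.26/(2·14.35) = 0.6015.

ζ = 0.602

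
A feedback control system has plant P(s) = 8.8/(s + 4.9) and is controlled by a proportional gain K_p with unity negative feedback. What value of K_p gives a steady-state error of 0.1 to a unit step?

For a type-0 loop with proportional control, e_ss = 1/(1 + K_p·P(0)).
P(0) = 1.796. Require 1/(1 + K_p·1.796) = 0.1, so 1 + 1.796·K_p = 10.
K_p = (10 − 1)/1.796 = 5.01.

K_p = 5.01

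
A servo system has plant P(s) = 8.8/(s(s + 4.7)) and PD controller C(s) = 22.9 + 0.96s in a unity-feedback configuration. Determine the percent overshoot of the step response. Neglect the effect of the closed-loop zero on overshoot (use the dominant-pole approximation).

19.4%

Forward path: (22.9 + 0.96s)·8.8/(s(s+4.7)). The closed-loop characteristic equation is s² + (4.7 + 8.8·0.96)s + 8.8·22.9 = 0.
That is s² + 13.15s + 201.5 = 0, so ω_n = 14.2 rad/s and ζ = 13.15/(2·14.2) = 0.4631.
%OS = 100·exp(−πζ/√(1−ζ²)) = 19.4%.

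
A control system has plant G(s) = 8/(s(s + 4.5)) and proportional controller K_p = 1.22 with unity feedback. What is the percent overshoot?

3.83%

The closed-loop denominator s² + 4.5s + 9.76 gives ω_n = √9.76 = 3.124 and ζ = 4.5/(2ω_n) = 0.7202.
%OS = 100·exp(−πζ/√(1−ζ²)) = 100·exp(−π·0.7202/√0.4813) = 3.83%.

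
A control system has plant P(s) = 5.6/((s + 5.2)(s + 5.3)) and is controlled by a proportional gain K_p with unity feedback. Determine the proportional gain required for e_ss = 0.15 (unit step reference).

Steady-state error for a unit step on this type-0 loop is 1/(1 + K_p·P(0)).
P(0) = 0.2032. Require 1/(1 + K_p·0.2032) = 0.15, so 1 + 0.2032·K_p = 6.667.
K_p = (6.667 − 1)/0.2032 = 27.9.

K_p = 27.9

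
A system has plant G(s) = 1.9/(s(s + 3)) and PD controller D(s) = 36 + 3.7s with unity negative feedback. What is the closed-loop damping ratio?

ζ = 0.606

Forward path: (36 + 3.7s)·1.9/(s(s+3)). The closed-loop characteristic equation is s² + (3 + 1.9·3.7)s + 1.9·36 = 0.
That is s² + 10.03s + 68.4 = 0, so ω_n = 8.27 rad/s and ζ = 10.03/(2·8.27) = 0.6064.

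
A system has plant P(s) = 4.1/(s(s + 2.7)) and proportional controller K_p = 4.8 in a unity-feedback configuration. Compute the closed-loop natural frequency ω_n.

ω_n = 4.44 rad/s

1 + K_p·P(s) = 0 gives s² + 2.7s + 19.68 = 0.
Matching s² + 2ζω_n s + ω_n²: ω_n = √19.68 = 4.436 rad/s and 2ζω_n = 2.7, so ζ = 2.7/(2·4.436) = 0.304.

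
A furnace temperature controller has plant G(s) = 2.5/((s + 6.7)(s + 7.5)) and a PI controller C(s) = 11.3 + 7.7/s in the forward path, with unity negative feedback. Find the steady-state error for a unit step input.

The open loop C(s)G(s) has a pole at the origin (type 1), so the static position error constant is infinite and e_ss = 1/(1+∞) = 0.

0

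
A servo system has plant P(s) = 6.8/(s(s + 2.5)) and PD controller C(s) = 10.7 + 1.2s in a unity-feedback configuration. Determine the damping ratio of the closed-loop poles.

ζ = 0.625

Forward path: (10.7 + 1.2s)·6.8/(s(s+2.5)). The closed-loop characteristic equation is s² + (2.5 + 6.8·1.2)s + 6.8·10.7 = 0.
That is s² + 10.66s + 72.76 = 0, so ω_n = 8.53 rad/s and ζ = 10.66/(2·8.53) = 0.6249.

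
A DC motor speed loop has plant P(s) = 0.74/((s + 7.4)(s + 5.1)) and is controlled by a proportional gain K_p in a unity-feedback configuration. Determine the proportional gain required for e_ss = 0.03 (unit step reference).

The loop is type 0, so e_ss(step) = 1/(1 + K_pos) with K_pos = K_p·P(0).
P(0) = 0.01961. Require 1/(1 + K_p·0.01961) = 0.03, so 1 + 0.01961·K_p = 33.33.
K_p = (33.33 − 1)/0.01961 = 1650.

K_p = 1650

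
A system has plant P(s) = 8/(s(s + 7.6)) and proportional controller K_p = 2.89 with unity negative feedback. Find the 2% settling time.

T_s ≈ 1.05 s

Closed-loop characteristic equation: s² + 7.6s + 23.12 = 0, so ω_n = 4.808 rad/s and ζ = 7.6/(2·4.808) = 0.7903.
2% settling time T_s ≈ 4/(ζω_n) = 4/3.8 = 1.05 s.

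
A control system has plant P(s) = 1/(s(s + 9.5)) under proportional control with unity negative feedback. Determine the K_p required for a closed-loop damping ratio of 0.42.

Closed-loop characteristic equation: s² + 9.5s + K_p·1 = 0.
So ω_n = √(1K_p) and 2ζω_n = 9.5, giving ζ = 9.5/(2√(1K_p)).
Setting ζ = 0.42: √(1K_p) = 9.5/(2·0.42) = 11.31, so K_p = 127.9/1 = 128.

K_p = 128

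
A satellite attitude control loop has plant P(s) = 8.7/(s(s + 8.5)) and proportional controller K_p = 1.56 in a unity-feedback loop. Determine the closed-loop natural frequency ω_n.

The closed-loop denominator is s(s+8.5) + 1.56·8.7 = s² + 8.5s + 13.57.
Matching s² + 2ζω_n s + ω_n²: ω_n = √13.57 = 3.684 rad/s and 2ζω_n = 8.5, so ζ = 8.5/(2·3.684) = 1.15.

ω_n = 3.68 rad/s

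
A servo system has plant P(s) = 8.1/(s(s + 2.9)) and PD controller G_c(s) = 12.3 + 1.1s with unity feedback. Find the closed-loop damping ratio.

ζ = 0.592

Forward path: (12.3 + 1.1s)·8.1/(s(s+2.9)). The closed-loop characteristic equation is s² + (2.9 + 8.1·1.1)s + 8.1·12.3 = 0.
That is s² + 11.81s + 99.63 = 0, so ω_n = 9.981 rad/s and ζ = 11.81/(2·9.981) = 0.5916.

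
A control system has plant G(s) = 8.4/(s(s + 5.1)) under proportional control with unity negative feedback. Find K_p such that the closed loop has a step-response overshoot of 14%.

K_p = 2.75

From %OS = 100·exp(−πζ/√(1−ζ²)) = 14%, ζ = −ln(0.14)/√(π²+ln²(0.14)) = 0.5305.
Characteristic equation s² + 5.1s + 8.4K_p = 0 gives ζ = 5.1/(2√(8.4K_p)).
Setting ζ = 0.5305: √(8.4K_p) = 5.1/(2·0.5305) = 4.807, so K_p = 23.1/8.4 = 2.75.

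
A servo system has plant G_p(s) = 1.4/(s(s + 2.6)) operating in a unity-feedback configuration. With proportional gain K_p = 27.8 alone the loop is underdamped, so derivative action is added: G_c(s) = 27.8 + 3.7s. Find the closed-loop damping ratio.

Forward path: (27.8 + 3.7s)·1.4/(s(s+2.6)). The closed-loop characteristic equation is s² + (2.6 + 1.4·3.7)s + 1.4·27.8 = 0.
That is s² + 7.78s + 38.92 = 0, so ω_n = 6.239 rad/s and ζ = 7.78/(2·6.239) = 0.6235.

ζ = 0.624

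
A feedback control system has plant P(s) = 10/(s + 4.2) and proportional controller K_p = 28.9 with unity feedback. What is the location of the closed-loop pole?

s = -293.2

Closed-loop transfer function: T(s) = K_p·P(s)/(1 + K_p·P(s)) = 289/(s + 4.2 + 289) = 289/(s + 293.2).
The closed-loop pole is at s = −293.2.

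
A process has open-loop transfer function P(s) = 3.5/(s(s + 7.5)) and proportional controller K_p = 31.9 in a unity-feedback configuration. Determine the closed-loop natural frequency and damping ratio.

1 + K_p·P(s) = 0 gives s² + 7.5s + 111.6 = 0.
So ω_n² = 111.6 ⇒ ω_n = 10.57 rad/s, and ζ = 7.5/(2ω_n) = 0.355.

ω_n = 10.6 rad/s, ζ = 0.355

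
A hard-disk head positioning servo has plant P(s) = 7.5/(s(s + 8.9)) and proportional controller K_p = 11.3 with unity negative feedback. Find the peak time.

Closed-loop characteristic equation: s² + 8.9s + 84.75 = 0, so ω_n = 9.206 rad/s and ζ = 8.9/(2·9.206) = 0.4834.
Damped frequency ω_d = ω_n√(1−ζ²) = 8.059 rad/s, so peak time T_p = π/ω_d = 0.39 s.

T_p = 0.39 s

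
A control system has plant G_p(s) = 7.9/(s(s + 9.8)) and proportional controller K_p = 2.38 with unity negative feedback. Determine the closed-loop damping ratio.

With unity feedback the closed-loop characteristic equation is s² + 9.8s + 2.38·7.9 = s² + 9.8s + 18.8 = 0.
Matching s² + 2ζω_n s + ω_n²: ω_n = √18.8 = 4.336 rad/s and 2ζω_n = 9.8, so ζ = 9.8/(2·4.336) = 1.13.

ζ = 1.13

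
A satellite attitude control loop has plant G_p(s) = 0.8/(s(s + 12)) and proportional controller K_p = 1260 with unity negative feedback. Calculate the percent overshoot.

From 1 + K_pG_p(s) = 0: s² + 12s + 1008 = 0 ⇒ ω_n = 31.75, ζ = 0.189.
%OS = 100·exp(−πζ/√(1−ζ²)) = 100·exp(−π·0.189/√0.9643) = 54.6%.

54.6%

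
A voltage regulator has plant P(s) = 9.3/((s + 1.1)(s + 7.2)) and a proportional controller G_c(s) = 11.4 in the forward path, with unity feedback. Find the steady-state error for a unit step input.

The loop is type 0. Static position error constant K_pos = G_c(0)·P(0) = 11.4·1.174 = 13.39.
Steady-state error to a unit step: e_ss = 1/(1+K_pos) = 1/14.39 = 0.0695.

0.0695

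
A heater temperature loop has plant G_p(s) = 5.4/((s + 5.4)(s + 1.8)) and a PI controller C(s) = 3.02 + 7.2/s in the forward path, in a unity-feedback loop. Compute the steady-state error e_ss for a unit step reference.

0

The open loop C(s)G_p(s) has a pole at the origin (type 1), so the static position error constant is infinite and e_ss = 1/(1+∞) = 0.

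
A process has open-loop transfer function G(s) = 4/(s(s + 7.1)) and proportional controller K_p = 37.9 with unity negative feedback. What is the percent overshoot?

Closed-loop characteristic equation: s² + 7.1s + 151.6 = 0, so ω_n = 12.31 rad/s and ζ = 7.1/(2·12.31) = 0.2883.
%OS = 100·exp(−πζ/√(1−ζ²)) = 100·exp(−π·0.2883/√0.9169) = 38.8%.

38.8%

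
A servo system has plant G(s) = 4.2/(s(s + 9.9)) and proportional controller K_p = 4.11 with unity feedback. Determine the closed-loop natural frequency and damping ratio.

ω_n = 4.15 rad/s, ζ = 1.19

With unity feedback the closed-loop characteristic equation is s² + 9.9s + 4.11·4.2 = s² + 9.9s + 17.26 = 0.
So ω_n² = 17.26 ⇒ ω_n = 4.155 rad/s, and ζ = 9.9/(2ω_n) = 1.19.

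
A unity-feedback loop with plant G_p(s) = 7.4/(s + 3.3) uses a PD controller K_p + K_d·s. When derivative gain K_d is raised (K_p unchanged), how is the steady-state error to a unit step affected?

At s = 0 the derivative term contributes nothing: C(0) = K_p regardless of K_d, so K_pos = K_p·G_p(0) and e_ss are unchanged.

unchanged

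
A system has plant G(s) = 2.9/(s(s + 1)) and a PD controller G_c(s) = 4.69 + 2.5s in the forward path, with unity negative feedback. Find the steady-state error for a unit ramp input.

The loop has one pole at the origin (type 1). Velocity error constant K_v = lim_{s→0} s·G_c(s)G(s) = 4.69·2.9/1 = 13.6.
Steady-state error to a unit ramp: e_ss = 1/K_v = 0.0735.

0.0735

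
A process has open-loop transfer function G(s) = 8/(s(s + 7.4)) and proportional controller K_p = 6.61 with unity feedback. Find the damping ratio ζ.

ζ = 0.509

The closed-loop denominator is s(s+7.4) + 6.61·8 = s² + 7.4s + 52.88.
Matching s² + 2ζω_n s + ω_n²: ω_n = √52.88 = 7.272 rad/s and 2ζω_n = 7.4, so ζ = 7.4/(2·7.272) = 0.509.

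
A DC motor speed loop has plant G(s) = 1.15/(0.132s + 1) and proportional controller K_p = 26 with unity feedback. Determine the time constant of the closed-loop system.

Closed loop: T(s) = K_p·G/(1+K_p·G) = 29.9/(0.132s + 1 + 29.9), with pole at s = −(1 + 29.9)/0.132 = −234.1.
Closed-loop time constant τ = 1/234.1 = 0.00427 s.

τ = 0.00427 s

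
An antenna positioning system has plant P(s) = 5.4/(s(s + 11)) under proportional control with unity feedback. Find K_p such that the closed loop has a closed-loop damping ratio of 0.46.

Closed-loop characteristic equation: s² + 11s + K_p·5.4 = 0.
So ω_n = √(5.4K_p) and 2ζω_n = 11, giving ζ = 11/(2√(5.4K_p)).
Setting ζ = 0.46: √(5.4K_p) = 11/(2·0.46) = 11.96, so K_p = 143/5.4 = 26.5.

K_p = 26.5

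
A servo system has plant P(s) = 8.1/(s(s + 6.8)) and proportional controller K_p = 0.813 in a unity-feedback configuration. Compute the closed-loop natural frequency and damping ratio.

ω_n = 2.57 rad/s, ζ = 1.32

The closed-loop denominator is s(s+6.8) + 0.813·8.1 = s² + 6.8s + 6.585.
Matching s² + 2ζω_n s + ω_n²: ω_n = √6.585 = 2.566 rad/s and 2ζω_n = 6.8, so ζ = 6.8/(2·2.566) = 1.32.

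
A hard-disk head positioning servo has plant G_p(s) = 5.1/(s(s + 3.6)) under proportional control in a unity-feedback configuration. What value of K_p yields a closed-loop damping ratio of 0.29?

Closed-loop characteristic equation: s² + 3.6s + K_p·5.1 = 0.
So ω_n = √(5.1K_p) and 2ζω_n = 3.6, giving ζ = 3.6/(2√(5.1K_p)).
Setting ζ = 0.29: √(5.1K_p) = 3.6/(2·0.29) = 6.207, so K_p = 38.53/5.1 = 7.55.

K_p = 7.55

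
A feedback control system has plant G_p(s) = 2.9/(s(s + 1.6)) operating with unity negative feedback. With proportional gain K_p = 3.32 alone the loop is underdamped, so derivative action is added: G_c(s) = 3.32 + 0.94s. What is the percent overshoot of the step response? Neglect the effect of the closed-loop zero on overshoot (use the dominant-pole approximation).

Forward path: (3.32 + 0.94s)·2.9/(s(s+1.6)). The closed-loop characteristic equation is s² + (1.6 + 2.9·0.94)s + 2.9·3.32 = 0.
That is s² + 4.326s + 9.628 = 0, so ω_n = 3.103 rad/s and ζ = 4.326/(2·3.103) = 0.6971.
%OS = 100·exp(−πζ/√(1−ζ²)) = 4.72%.

4.72%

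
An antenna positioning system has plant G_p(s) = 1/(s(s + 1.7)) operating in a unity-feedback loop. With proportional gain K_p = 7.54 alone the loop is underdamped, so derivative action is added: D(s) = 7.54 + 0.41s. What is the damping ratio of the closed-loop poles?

ζ = 0.384

Forward path: (7.54 + 0.41s)·1/(s(s+1.7)). The closed-loop characteristic equation is s² + (1.7 + 1·0.41)s + 1·7.54 = 0.
That is s² + 2.11s + 7.54 = 0, so ω_n = 2.746 rad/s and ζ = 2.11/(2·2.746) = 0.3842.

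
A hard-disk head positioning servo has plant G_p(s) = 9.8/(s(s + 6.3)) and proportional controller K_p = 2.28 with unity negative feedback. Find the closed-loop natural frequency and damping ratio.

ω_n = 4.73 rad/s, ζ = 0.666

1 + K_p·G_p(s) = 0 gives s² + 6.3s + 22.34 = 0.
Matching s² + 2ζω_n s + ω_n²: ω_n = √22.34 = 4.727 rad/s and 2ζω_n = 6.3, so ζ = 6.3/(2·4.727) = 0.666.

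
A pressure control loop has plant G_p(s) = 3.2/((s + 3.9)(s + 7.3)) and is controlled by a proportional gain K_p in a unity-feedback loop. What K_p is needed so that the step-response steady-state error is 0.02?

K_p = 436

The loop is type 0, so e_ss(step) = 1/(1 + K_pos) with K_pos = K_p·G_p(0).
G_p(0) = 0.1124. Require 1/(1 + K_p·0.1124) = 0.02, so 1 + 0.1124·K_p = 50.
K_p = (50 − 1)/0.1124 = 436.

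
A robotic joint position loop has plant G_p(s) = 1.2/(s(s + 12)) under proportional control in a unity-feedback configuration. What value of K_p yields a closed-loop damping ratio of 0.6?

K_p = 83.3

Closed-loop characteristic equation: s² + 12s + K_p·1.2 = 0.
So ω_n = √(1.2K_p) and 2ζω_n = 12, giving ζ = 12/(2√(1.2K_p)).
Setting ζ = 0.6: √(1.2K_p) = 12/(2·0.6) = 10, so K_p = 100/1.2 = 83.3.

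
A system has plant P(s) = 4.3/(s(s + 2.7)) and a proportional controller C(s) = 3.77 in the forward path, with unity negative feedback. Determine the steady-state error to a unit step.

0

The open loop C(s)P(s) has a pole at the origin (type 1), so the static position error constant is infinite and e_ss = 1/(1+∞) = 0.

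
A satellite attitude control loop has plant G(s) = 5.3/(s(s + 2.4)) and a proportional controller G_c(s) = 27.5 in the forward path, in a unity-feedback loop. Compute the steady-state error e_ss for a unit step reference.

0

The open loop G_c(s)G(s) has a pole at the origin (type 1), so the static position error constant is infinite and e_ss = 1/(1+∞) = 0.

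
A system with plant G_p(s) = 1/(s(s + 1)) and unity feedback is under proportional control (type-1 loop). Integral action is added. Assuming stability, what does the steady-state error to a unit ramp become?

The integrator raises the loop to type 2, so K_v → ∞ and e_ss to a ramp is zero.

0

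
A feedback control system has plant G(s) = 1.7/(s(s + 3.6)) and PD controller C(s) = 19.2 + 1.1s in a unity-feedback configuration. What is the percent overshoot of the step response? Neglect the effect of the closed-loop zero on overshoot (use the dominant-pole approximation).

18%

Forward path: (19.2 + 1.1s)·1.7/(s(s+3.6)). The closed-loop characteristic equation is s² + (3.6 + 1.7·1.1)s + 1.7·19.2 = 0.
That is s² + 5.47s + 32.64 = 0, so ω_n = 5.713 rad/s and ζ = 5.47/(2·5.713) = 0.4787.
%OS = 100·exp(−πζ/√(1−ζ²)) = 18%.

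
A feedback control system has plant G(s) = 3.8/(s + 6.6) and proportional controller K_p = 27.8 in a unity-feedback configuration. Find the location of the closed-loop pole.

s = -112.2

Closed-loop transfer function: T(s) = K_p·G(s)/(1 + K_p·G(s)) = 105.6/(s + 6.6 + 105.6) = 105.6/(s + 112.2).
The closed-loop pole is at s = −112.2.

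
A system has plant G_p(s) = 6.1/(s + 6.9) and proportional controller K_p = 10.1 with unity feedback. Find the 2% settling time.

T_s ≈ 0.0584 s

Closed-loop transfer function: T(s) = K_p·G_p(s)/(1 + K_p·G_p(s)) = 61.61/(s + 6.9 + 61.61) = 61.61/(s + 68.51).
Time constant τ = 1/68.51 = 0.0146 s, so the 2% settling time is about 4τ = 0.0584 s.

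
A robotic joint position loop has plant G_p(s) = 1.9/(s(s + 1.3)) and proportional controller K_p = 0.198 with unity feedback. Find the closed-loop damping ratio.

ζ = 1.06

The closed-loop denominator is s(s+1.3) + 0.198·1.9 = s² + 1.3s + 0.3762.
So ω_n² = 0.3762 ⇒ ω_n = 0.6134 rad/s, and ζ = 1.3/(2ω_n) = 1.06.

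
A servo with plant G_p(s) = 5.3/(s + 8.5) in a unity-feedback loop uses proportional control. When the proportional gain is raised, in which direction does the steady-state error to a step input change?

decrease

The position error constant K_pos = K_p·G_p(0) grows with K_p, and e_ss = 1/(1+K_pos) falls.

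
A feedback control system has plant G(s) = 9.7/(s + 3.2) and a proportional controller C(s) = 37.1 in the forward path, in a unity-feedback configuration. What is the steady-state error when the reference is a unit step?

The loop is type 0. Static position error constant K_pos = C(0)·G(0) = 37.1·3.031 = 112.5.
Steady-state error to a unit step: e_ss = 1/(1+K_pos) = 1/113.5 = 0.00881.

0.00881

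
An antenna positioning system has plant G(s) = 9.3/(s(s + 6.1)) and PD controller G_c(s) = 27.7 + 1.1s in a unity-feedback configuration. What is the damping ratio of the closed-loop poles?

Forward path: (27.7 + 1.1s)·9.3/(s(s+6.1)). The closed-loop characteristic equation is s² + (6.1 + 9.3·1.1)s + 9.3·27.7 = 0.
That is s² + 16.33s + 257.6 = 0, so ω_n = 16.05 rad/s and ζ = 16.33/(2·16.05) = 0.5087.

ζ = 0.509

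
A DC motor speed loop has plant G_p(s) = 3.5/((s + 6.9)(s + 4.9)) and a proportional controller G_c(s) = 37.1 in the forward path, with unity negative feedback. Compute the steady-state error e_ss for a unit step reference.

The loop is type 0. Static position error constant K_pos = G_c(0)·G_p(0) = 37.1·0.1035 = 3.841.
Steady-state error to a unit step: e_ss = 1/(1+K_pos) = 1/4.841 = 0.207.

0.207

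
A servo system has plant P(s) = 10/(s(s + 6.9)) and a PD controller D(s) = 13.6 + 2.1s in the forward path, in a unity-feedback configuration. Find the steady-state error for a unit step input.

The open loop D(s)P(s) has a pole at the origin (type 1), so the static position error constant is infinite and e_ss = 1/(1+∞) = 0.

0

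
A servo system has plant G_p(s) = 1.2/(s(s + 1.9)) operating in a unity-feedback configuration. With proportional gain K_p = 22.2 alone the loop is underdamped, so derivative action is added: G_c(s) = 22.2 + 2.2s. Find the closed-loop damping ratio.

Forward path: (22.2 + 2.2s)·1.2/(s(s+1.9)). The closed-loop characteristic equation is s² + (1.9 + 1.2·2.2)s + 1.2·22.2 = 0.
That is s² + 4.54s + 26.64 = 0, so ω_n = 5.161 rad/s and ζ = 4.54/(2·5.161) = 0.4398.

ζ = 0.44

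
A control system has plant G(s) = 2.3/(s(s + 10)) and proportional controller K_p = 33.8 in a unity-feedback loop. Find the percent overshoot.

11.5%

Closed-loop characteristic equation: s² + 10s + 77.74 = 0, so ω_n = 8.817 rad/s and ζ = 10/(2·8.817) = 0.5671.
%OS = 100·exp(−πζ/√(1−ζ²)) = 100·exp(−π·0.5671/√0.6784) = 11.5%.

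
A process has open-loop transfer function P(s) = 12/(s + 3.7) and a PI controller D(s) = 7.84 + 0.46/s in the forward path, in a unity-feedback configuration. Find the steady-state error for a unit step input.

The open loop D(s)P(s) has a pole at the origin (type 1), so the static position error constant is infinite and e_ss = 1/(1+∞) = 0.

0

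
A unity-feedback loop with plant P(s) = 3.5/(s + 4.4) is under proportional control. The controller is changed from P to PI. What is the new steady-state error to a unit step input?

0

The integrator makes K_pos = lim_{s→0} C(s)G(s) infinite, so e_ss = 1/(1+K_pos) = 0.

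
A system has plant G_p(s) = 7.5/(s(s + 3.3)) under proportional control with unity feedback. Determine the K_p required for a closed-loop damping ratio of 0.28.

Closed-loop characteristic equation: s² + 3.3s + K_p·7.5 = 0.
So ω_n = √(7.5K_p) and 2ζω_n = 3.3, giving ζ = 3.3/(2√(7.5K_p)).
Setting ζ = 0.28: √(7.5K_p) = 3.3/(2·0.28) = 5.893, so K_p = 34.73/7.5 = 4.63.

K_p = 4.63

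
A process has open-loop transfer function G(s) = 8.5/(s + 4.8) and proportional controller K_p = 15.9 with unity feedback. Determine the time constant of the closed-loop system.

Closed-loop transfer function: T(s) = K_p·G(s)/(1 + K_p·G(s)) = 135.2/(s + 4.8 + 135.2) = 135.2/(s + 140).
Time constant τ = 1/140 = 0.00715 s.

τ = 0.00715 s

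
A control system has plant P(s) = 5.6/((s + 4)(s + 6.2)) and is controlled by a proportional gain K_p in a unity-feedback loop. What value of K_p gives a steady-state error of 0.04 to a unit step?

K_p = 106

Steady-state error for a unit step on this type-0 loop is 1/(1 + K_p·P(0)).
P(0) = 0.2258. Require 1/(1 + K_p·0.2258) = 0.04, so 1 + 0.2258·K_p = 25.
K_p = (25 − 1)/0.2258 = 106.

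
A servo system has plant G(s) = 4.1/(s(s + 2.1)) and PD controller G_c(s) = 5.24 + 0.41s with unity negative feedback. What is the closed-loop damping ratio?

Forward path: (5.24 + 0.41s)·4.1/(s(s+2.1)). The closed-loop characteristic equation is s² + (2.1 + 4.1·0.41)s + 4.1·5.24 = 0.
That is s² + 3.781s + 21.48 = 0, so ω_n = 4.635 rad/s and ζ = 3.781/(2·4.635) = 0.4079.

ζ = 0.408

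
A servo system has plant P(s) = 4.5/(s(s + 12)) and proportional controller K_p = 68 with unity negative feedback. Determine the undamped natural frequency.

The closed-loop denominator is s(s+12) + 68·4.5 = s² + 12s + 306.
So ω_n² = 306 ⇒ ω_n = 17.49 rad/s, and ζ = 12/(2ω_n) = 0.343.

ω_n = 17.5 rad/s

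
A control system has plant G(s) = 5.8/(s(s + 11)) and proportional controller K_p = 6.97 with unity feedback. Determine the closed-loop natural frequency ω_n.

1 + K_p·G(s) = 0 gives s² + 11s + 40.43 = 0.
So ω_n² = 40.43 ⇒ ω_n = 6.358 rad/s, and ζ = 11/(2ω_n) = 0.865.

ω_n = 6.36 rad/s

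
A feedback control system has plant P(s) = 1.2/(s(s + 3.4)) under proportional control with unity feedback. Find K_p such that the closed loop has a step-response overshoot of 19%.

From %OS = 100·exp(−πζ/√(1−ζ²)) = 19%, ζ = −ln(0.19)/√(π²+ln²(0.19)) = 0.4673.
Characteristic equation s² + 3.4s + 1.2K_p = 0 gives ζ = 3.4/(2√(1.2K_p)).
Setting ζ = 0.4673: √(1.2K_p) = 3.4/(2·0.4673) = 3.638, so K_p = 13.23/1.2 = 11.

K_p = 11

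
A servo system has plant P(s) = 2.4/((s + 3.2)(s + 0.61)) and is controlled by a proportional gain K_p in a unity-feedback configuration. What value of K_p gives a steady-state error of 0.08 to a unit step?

K_p = 9.35

Steady-state error for a unit step on this type-0 loop is 1/(1 + K_p·P(0)).
P(0) = 1.23. Require 1/(1 + K_p·1.23) = 0.08, so 1 + 1.23·K_p = 12.5.
K_p = (12.5 − 1)/1.23 = 9.35.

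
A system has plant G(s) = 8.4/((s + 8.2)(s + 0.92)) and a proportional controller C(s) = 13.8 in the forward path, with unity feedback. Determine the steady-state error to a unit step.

The loop is type 0. Static position error constant K_pos = C(0)·G(0) = 13.8·1.113 = 15.37.
Steady-state error to a unit step: e_ss = 1/(1+K_pos) = 1/16.37 = 0.0611.

0.0611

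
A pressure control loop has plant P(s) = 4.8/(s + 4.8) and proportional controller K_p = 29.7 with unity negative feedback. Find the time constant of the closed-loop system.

Closed-loop transfer function: T(s) = K_p·P(s)/(1 + K_p·P(s)) = 142.6/(s + 4.8 + 142.6) = 142.6/(s + 147.4).
Time constant τ = 1/147.4 = 0.00679 s.

τ = 0.00679 s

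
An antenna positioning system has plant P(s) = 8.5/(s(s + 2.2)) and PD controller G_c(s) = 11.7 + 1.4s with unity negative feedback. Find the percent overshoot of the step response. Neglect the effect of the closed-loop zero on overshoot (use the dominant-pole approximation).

Forward path: (11.7 + 1.4s)·8.5/(s(s+2.2)). The closed-loop characteristic equation is s² + (2.2 + 8.5·1.4)s + 8.5·11.7 = 0.
That is s² + 14.1s + 99.45 = 0, so ω_n = 9.972 rad/s and ζ = 14.1/(2·9.972) = 0.7069.
%OS = 100·exp(−πζ/√(1−ζ²)) = 4.33%.

4.33%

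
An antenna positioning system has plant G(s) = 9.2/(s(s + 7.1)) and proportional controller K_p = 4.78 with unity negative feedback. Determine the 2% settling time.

T_s ≈ 1.13 s

From 1 + K_pG(s) = 0: s² + 7.1s + 43.98 = 0 ⇒ ω_n = 6.631, ζ = 0.5353.
2% settling time T_s ≈ 4/(ζω_n) = 4/3.55 = 1.13 s.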